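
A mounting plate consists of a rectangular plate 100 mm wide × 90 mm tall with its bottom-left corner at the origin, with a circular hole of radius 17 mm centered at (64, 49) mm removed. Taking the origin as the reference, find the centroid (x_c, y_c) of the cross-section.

plate: A = 100 × 90 = 9000.00, centroid at (50.00, 45.00).
hole: A = −π·17² = -907.92, centroid at (64.00, 49.00).
ΣA = 8092.08 mm²
ΣAx_c = (9000.00)(50.00) + (-907.92)(64.00) = 391893.10 mm³
ΣAy_c = (9000.00)(45.00) + (-907.92)(49.00) = 360511.91 mm³
x_c = 391893.10 / 8092.08 = 48.43 mm
y_c = 360511.91 / 8092.08 = 44.55 mm

x_c = 48.43 mm, y_c = 44.55 mm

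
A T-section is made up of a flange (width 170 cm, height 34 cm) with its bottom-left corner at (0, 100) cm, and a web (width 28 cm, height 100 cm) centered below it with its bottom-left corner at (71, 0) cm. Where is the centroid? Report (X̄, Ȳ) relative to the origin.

web: A = 28 × 100 = 2800.00, centroid at (85.00, 50.00).
flange: A = 170 × 34 = 5780.00, centroid at (85.00, 117.00).
ΣA = 8580.00 cm²
ΣAX̄ = (2800.00)(85.00) + (5780.00)(85.00) = 729300.00 cm³
ΣAȲ = (2800.00)(50.00) + (5780.00)(117.00) = 816260.00 cm³
X̄ = 729300.00 / 8580.00 = 85.00 cm
Ȳ = 816260.00 / 8580.00 = 95.14 cm

X̄ = 85.00 cm, Ȳ = 95.14 cm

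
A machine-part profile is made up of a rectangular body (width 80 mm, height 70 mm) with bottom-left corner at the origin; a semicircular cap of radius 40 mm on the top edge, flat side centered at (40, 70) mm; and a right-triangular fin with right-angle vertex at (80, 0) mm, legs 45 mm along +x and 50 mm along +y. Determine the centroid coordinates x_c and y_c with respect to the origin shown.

x_c = 46.70 mm, y_c = 46.91 mm

rectangular body: A = 80 × 70 = 5600.00, centroid at (40.00, 35.00).
semicircular top: A = ½π·40² = 2513.27, centroid at (40.00, 86.98).
triangular fin: A = ½·45·50 = 1125.00, centroid at (95.00, 16.67).
ΣA = 9238.27 mm², ΣAx_c = 431405.96 mm³, ΣAy_c = 433345.86 mm³.
x_c = 431405.96/9238.27 = 46.70 mm; y_c = 433345.86/9238.27 = 46.91 mm.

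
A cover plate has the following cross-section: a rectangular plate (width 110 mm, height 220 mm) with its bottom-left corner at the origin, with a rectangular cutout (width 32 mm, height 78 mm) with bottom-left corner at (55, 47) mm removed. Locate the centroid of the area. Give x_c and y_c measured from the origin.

x_c = 53.16 mm, y_c = 112.76 mm

Part | A | x̄ᵢ | ȳᵢ | A·x̄ᵢ | A·ȳᵢ
plate | 24200.00 | 55.00 | 110.00 | 1331000.00 | 2662000.00
hole | -2496.00 | 71.00 | 86.00 | -177216.00 | -214656.00
Σ | 21704.00 |  |  | 1153784.00 | 2447344.00
x_c = 1153784.00 / 21704.00 = 53.16 mm
y_c = 2447344.00 / 21704.00 = 112.76 mm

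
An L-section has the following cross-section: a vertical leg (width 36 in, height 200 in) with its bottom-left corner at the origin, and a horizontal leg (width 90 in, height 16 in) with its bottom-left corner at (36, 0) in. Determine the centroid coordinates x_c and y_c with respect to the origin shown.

vertical leg: A = 36 × 200 = 7200.00, centroid at (18.00, 100.00).
horizontal leg: A = 90 × 16 = 1440.00, centroid at (81.00, 8.00).
ΣA = 8640.00 in², ΣAx_c = 246240.00 in³, ΣAy_c = 731520.00 in³.
x_c = 246240.00/8640.00 = 28.50 in; y_c = 731520.00/8640.00 = 84.67 in.

x_c = 28.50 in, y_c = 84.67 in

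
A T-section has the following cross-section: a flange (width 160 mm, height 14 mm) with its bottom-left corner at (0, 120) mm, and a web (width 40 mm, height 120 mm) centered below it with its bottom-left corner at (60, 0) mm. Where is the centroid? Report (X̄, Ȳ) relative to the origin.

X̄ = 80.00 mm, Ȳ = 81.32 mm

Part | A | x̄ᵢ | ȳᵢ | A·x̄ᵢ | A·ȳᵢ
web | 4800.00 | 80.00 | 60.00 | 384000.00 | 288000.00
flange | 2240.00 | 80.00 | 127.00 | 179200.00 | 284480.00
Σ | 7040.00 |  |  | 563200.00 | 572480.00
X̄ = 563200.00 / 7040.00 = 80.00 mm
Ȳ = 572480.00 / 7040.00 = 81.32 mm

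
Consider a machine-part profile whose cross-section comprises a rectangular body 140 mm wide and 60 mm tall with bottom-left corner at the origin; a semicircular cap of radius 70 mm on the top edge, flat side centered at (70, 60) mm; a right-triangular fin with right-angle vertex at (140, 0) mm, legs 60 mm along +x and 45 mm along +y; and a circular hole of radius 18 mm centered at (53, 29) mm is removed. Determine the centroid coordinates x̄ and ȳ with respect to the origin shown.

rectangular body: A = 140 × 60 = 8400.00, centroid at (70.00, 30.00).
semicircular top: A = ½π·70² = 7696.90, centroid at (70.00, 89.71).
triangular fin: A = ½·60·45 = 1350.00, centroid at (160.00, 15.00).
hole: A = −π·18² = -1017.88, centroid at (53.00, 29.00).
ΣA = 16429.03 mm²
ΣAx̄ = (8400.00)(70.00) + (7696.90)(70.00) + (1350.00)(160.00) + (-1017.88)(53.00) = 1288835.71 mm³
ΣAȳ = (8400.00)(30.00) + (7696.90)(89.71) + (1350.00)(15.00) + (-1017.88)(29.00) = 933212.38 mm³
x̄ = 1288835.71 / 16429.03 = 78.45 mm
ȳ = 933212.38 / 16429.03 = 56.80 mm

x̄ = 78.45 mm, ȳ = 56.80 mm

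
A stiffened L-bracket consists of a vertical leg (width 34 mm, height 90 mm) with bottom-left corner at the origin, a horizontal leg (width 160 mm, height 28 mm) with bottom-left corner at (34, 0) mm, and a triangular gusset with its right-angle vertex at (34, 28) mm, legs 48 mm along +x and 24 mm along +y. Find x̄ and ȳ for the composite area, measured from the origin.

Part | A | x̄ᵢ | ȳᵢ | A·x̄ᵢ | A·ȳᵢ
vertical leg | 3060.00 | 17.00 | 45.00 | 52020.00 | 137700.00
horizontal leg | 4480.00 | 114.00 | 14.00 | 510720.00 | 62720.00
gusset | 576.00 | 50.00 | 36.00 | 28800.00 | 20736.00
Σ | 8116.00 |  |  | 591540.00 | 221156.00
x̄ = 591540.00 / 8116.00 = 72.89 mm
ȳ = 221156.00 / 8116.00 = 27.25 mm

x̄ = 72.89 mm, ȳ = 27.25 mm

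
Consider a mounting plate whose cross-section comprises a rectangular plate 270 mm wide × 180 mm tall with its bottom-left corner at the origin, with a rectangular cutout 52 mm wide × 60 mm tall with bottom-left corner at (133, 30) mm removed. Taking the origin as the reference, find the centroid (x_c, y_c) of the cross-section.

plate: A = 270 × 180 = 48600.00, centroid at (135.00, 90.00).
hole: A = −(52 × 60) = -3120.00, centroid at (159.00, 60.00).
ΣA = 45480.00 mm², ΣAx_c = 6064920.00 mm³, ΣAy_c = 4186800.00 mm³.
x_c = 6064920.00/45480.00 = 133.35 mm; y_c = 4186800.00/45480.00 = 92.06 mm.

x_c = 133.35 mm, y_c = 92.06 mm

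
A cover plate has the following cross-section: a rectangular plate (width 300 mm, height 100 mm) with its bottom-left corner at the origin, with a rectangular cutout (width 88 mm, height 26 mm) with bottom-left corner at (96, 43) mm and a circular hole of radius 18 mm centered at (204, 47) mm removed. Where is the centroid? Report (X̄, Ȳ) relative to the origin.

X̄ = 148.80 mm, Ȳ = 49.60 mm

plate: A = 300 × 100 = 30000.00, centroid at (150.00, 50.00).
hole 1: A = −(88 × 26) = -2288.00, centroid at (140.00, 56.00).
hole 2: A = −π·18² = -1017.88, centroid at (204.00, 47.00).
ΣA = 26694.12 mm²
ΣAX̄ = (30000.00)(150.00) + (-2288.00)(140.00) + (-1017.88)(204.00) = 3972033.29 mm³
ΣAȲ = (30000.00)(50.00) + (-2288.00)(56.00) + (-1017.88)(47.00) = 1324031.83 mm³
X̄ = 3972033.29 / 26694.12 = 148.80 mm
Ȳ = 1324031.83 / 26694.12 = 49.60 mm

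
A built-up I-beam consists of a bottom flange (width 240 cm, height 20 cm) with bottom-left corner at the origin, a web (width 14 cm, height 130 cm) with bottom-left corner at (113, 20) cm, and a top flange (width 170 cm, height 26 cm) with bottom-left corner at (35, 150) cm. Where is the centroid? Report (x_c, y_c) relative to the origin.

x_c = 120.00 cm, y_c = 83.62 cm

Part | A | x̄ᵢ | ȳᵢ | A·x̄ᵢ | A·ȳᵢ
bottom flange | 4800.00 | 120.00 | 10.00 | 576000.00 | 48000.00
web | 1820.00 | 120.00 | 85.00 | 218400.00 | 154700.00
top flange | 4420.00 | 120.00 | 163.00 | 530400.00 | 720460.00
Σ | 11040.00 |  |  | 1324800.00 | 923160.00
x_c = 1324800.00 / 11040.00 = 120.00 cm
y_c = 923160.00 / 11040.00 = 83.62 cm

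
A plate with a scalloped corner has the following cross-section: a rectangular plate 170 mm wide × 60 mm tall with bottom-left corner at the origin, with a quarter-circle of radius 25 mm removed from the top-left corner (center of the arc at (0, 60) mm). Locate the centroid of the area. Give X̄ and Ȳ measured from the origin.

plate: A = 170 × 60 = 10200.00, centroid at (85.00, 30.00).
removed quarter-circle: A = −¼π·25² = -490.87, centroid at (10.61, 49.39).
ΣA = 9709.13 mm²
ΣAX̄ = (10200.00)(85.00) + (-490.87)(10.61) = 861791.67 mm³
ΣAȲ = (10200.00)(30.00) + (-490.87)(49.39) = 281755.90 mm³
X̄ = 861791.67 / 9709.13 = 88.76 mm
Ȳ = 281755.90 / 9709.13 = 29.02 mm

X̄ = 88.76 mm, Ȳ = 29.02 mm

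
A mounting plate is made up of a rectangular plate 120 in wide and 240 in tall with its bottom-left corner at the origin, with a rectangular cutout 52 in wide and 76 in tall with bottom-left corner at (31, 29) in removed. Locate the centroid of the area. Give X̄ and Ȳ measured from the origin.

plate: A = 120 × 240 = 28800.00, centroid at (60.00, 120.00).
hole: A = −(52 × 76) = -3952.00, centroid at (57.00, 67.00).
ΣA = 24848.00 in²
ΣAX̄ = (28800.00)(60.00) + (-3952.00)(57.00) = 1502736.00 in³
ΣAȲ = (28800.00)(120.00) + (-3952.00)(67.00) = 3191216.00 in³
X̄ = 1502736.00 / 24848.00 = 60.48 in
Ȳ = 3191216.00 / 24848.00 = 128.43 in

X̄ = 60.48 in, Ȳ = 128.43 in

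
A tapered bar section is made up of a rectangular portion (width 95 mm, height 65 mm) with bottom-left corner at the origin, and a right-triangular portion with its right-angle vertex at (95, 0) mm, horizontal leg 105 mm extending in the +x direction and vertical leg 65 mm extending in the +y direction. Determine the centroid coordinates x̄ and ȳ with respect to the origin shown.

rectangular portion: A = 95 × 65 = 6175.00, centroid at (47.50, 32.50).
triangular portion: A = ½·105·65 = 3412.50, centroid at (130.00, 21.67).
ΣA = 9587.50 mm²
ΣAx̄ = (6175.00)(47.50) + (3412.50)(130.00) = 736937.50 mm³
ΣAȳ = (6175.00)(32.50) + (3412.50)(21.67) = 274625.00 mm³
x̄ = 736937.50 / 9587.50 = 76.86 mm
ȳ = 274625.00 / 9587.50 = 28.64 mm

x̄ = 76.86 mm, ȳ = 28.64 mm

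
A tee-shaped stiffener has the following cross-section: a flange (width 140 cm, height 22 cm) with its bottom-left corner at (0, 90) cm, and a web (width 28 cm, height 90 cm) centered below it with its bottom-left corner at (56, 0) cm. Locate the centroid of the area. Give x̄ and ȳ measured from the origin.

web: A = 28 × 90 = 2520.00, centroid at (70.00, 45.00).
flange: A = 140 × 22 = 3080.00, centroid at (70.00, 101.00).
ΣA = 5600.00 cm², ΣAx̄ = 392000.00 cm³, ΣAȳ = 424480.00 cm³.
x̄ = 392000.00/5600.00 = 70.00 cm; ȳ = 424480.00/5600.00 = 75.80 cm.

x̄ = 70.00 cm, ȳ = 75.80 cm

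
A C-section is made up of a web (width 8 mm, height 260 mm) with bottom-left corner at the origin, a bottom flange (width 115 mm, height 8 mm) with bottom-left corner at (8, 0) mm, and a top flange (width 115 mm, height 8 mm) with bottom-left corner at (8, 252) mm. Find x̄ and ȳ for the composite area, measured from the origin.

web: A = 8 × 260 = 2080.00, centroid at (4.00, 130.00).
bottom flange: A = 115 × 8 = 920.00, centroid at (65.50, 4.00).
top flange: A = 115 × 8 = 920.00, centroid at (65.50, 256.00).
ΣA = 3920.00 mm²
ΣAx̄ = (2080.00)(4.00) + (920.00)(65.50) + (920.00)(65.50) = 128840.00 mm³
ΣAȳ = (2080.00)(130.00) + (920.00)(4.00) + (920.00)(256.00) = 509600.00 mm³
x̄ = 128840.00 / 3920.00 = 32.87 mm
ȳ = 509600.00 / 3920.00 = 130.00 mm

x̄ = 32.87 mm, ȳ = 130.00 mm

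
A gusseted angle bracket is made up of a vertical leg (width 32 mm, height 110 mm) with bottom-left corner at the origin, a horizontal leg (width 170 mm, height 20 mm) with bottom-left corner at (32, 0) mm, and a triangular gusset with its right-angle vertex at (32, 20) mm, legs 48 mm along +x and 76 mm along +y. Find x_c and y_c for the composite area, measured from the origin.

vertical leg: A = 32 × 110 = 3520.00, centroid at (16.00, 55.00).
horizontal leg: A = 170 × 20 = 3400.00, centroid at (117.00, 10.00).
gusset: A = ½·48·76 = 1824.00, centroid at (48.00, 45.33).
ΣA = 8744.00 mm²
ΣAx_c = (3520.00)(16.00) + (3400.00)(117.00) + (1824.00)(48.00) = 541672.00 mm³
ΣAy_c = (3520.00)(55.00) + (3400.00)(10.00) + (1824.00)(45.33) = 310288.00 mm³
x_c = 541672.00 / 8744.00 = 61.95 mm
y_c = 310288.00 / 8744.00 = 35.49 mm

x_c = 61.95 mm, y_c = 35.49 mm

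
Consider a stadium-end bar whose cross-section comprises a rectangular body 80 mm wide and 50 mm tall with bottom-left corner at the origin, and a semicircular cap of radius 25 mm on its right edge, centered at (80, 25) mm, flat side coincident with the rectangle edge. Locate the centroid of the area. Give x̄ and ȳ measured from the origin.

rectangular body: A = 80 × 50 = 4000.00, centroid at (40.00, 25.00).
semicircular end: A = ½π·25² = 981.75, centroid at (90.61, 25.00).
ΣA = 4981.75 mm²
ΣAx̄ = (4000.00)(40.00) + (981.75)(90.61) = 248956.48 mm³
ΣAȳ = (4000.00)(25.00) + (981.75)(25.00) = 124543.69 mm³
x̄ = 248956.48 / 4981.75 = 49.97 mm
ȳ = 124543.69 / 4981.75 = 25.00 mm

x̄ = 49.97 mm, ȳ = 25.00 mm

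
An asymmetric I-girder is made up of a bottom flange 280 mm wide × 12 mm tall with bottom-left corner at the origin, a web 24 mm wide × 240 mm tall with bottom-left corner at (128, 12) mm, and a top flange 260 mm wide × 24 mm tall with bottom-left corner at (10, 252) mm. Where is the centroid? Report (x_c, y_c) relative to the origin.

x_c = 140.00 mm, y_c = 158.06 mm

bottom flange: A = 280 × 12 = 3360.00, centroid at (140.00, 6.00).
web: A = 24 × 240 = 5760.00, centroid at (140.00, 132.00).
top flange: A = 260 × 24 = 6240.00, centroid at (140.00, 264.00).
ΣA = 15360.00 mm²
ΣAx_c = (3360.00)(140.00) + (5760.00)(140.00) + (6240.00)(140.00) = 2150400.00 mm³
ΣAy_c = (3360.00)(6.00) + (5760.00)(132.00) + (6240.00)(264.00) = 2427840.00 mm³
x_c = 2150400.00 / 15360.00 = 140.00 mm
y_c = 2427840.00 / 15360.00 = 158.06 mm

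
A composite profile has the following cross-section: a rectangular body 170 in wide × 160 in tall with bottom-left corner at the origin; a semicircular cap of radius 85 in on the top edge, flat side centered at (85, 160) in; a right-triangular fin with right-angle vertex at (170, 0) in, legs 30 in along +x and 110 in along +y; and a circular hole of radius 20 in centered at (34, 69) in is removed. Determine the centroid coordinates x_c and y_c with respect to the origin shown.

x_c = 90.67 in, y_c = 112.35 in

Part | A | x̄ᵢ | ȳᵢ | A·x̄ᵢ | A·ȳᵢ
rectangular body | 27200.00 | 85.00 | 80.00 | 2312000.00 | 2176000.00
semicircular top | 11349.00 | 85.00 | 196.08 | 964665.29 | 2225257.22
triangular fin | 1650.00 | 180.00 | 36.67 | 297000.00 | 60500.00
hole | -1256.64 | 34.00 | 69.00 | -42725.66 | -86707.96
Σ | 38942.37 |  |  | 3530939.63 | 4375049.26
x_c = 3530939.63 / 38942.37 = 90.67 in
y_c = 4375049.26 / 38942.37 = 112.35 in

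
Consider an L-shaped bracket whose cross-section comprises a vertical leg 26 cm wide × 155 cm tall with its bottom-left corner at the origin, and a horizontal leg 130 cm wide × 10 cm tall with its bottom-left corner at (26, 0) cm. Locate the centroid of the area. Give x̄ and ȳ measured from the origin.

Part | A | x̄ᵢ | ȳᵢ | A·x̄ᵢ | A·ȳᵢ
vertical leg | 4030.00 | 13.00 | 77.50 | 52390.00 | 312325.00
horizontal leg | 1300.00 | 91.00 | 5.00 | 118300.00 | 6500.00
Σ | 5330.00 |  |  | 170690.00 | 318825.00
x̄ = 170690.00 / 5330.00 = 32.02 cm
ȳ = 318825.00 / 5330.00 = 59.82 cm

x̄ = 32.02 cm, ȳ = 59.82 cm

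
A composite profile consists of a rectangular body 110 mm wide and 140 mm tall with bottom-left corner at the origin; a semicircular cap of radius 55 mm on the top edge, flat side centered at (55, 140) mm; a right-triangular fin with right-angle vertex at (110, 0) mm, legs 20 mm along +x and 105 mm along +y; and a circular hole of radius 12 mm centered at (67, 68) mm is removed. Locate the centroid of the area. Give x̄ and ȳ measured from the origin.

rectangular body: A = 110 × 140 = 15400.00, centroid at (55.00, 70.00).
semicircular top: A = ½π·55² = 4751.66, centroid at (55.00, 163.34).
triangular fin: A = ½·20·105 = 1050.00, centroid at (116.67, 35.00).
hole: A = −π·12² = -452.39, centroid at (67.00, 68.00).
ΣA = 20749.27 mm², ΣAx̄ = 1200531.15 mm³, ΣAȳ = 1860136.44 mm³.
x̄ = 1200531.15/20749.27 = 57.86 mm; ȳ = 1860136.44/20749.27 = 89.65 mm.

x̄ = 57.86 mm, ȳ = 89.65 mm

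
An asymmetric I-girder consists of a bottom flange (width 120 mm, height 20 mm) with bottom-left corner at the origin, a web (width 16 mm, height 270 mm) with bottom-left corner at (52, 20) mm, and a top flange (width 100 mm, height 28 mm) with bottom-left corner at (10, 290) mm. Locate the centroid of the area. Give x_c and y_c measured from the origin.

x_c = 60.00 mm, y_c = 162.27 mm

bottom flange: A = 120 × 20 = 2400.00, centroid at (60.00, 10.00).
web: A = 16 × 270 = 4320.00, centroid at (60.00, 155.00).
top flange: A = 100 × 28 = 2800.00, centroid at (60.00, 304.00).
ΣA = 9520.00 mm²
ΣAx_c = (2400.00)(60.00) + (4320.00)(60.00) + (2800.00)(60.00) = 571200.00 mm³
ΣAy_c = (2400.00)(10.00) + (4320.00)(155.00) + (2800.00)(304.00) = 1544800.00 mm³
x_c = 571200.00 / 9520.00 = 60.00 mm
y_c = 1544800.00 / 9520.00 = 162.27 mm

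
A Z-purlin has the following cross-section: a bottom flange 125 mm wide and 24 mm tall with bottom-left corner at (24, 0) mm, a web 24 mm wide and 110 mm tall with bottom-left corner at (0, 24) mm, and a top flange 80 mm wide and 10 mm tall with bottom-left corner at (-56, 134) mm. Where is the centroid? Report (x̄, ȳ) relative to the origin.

x̄ = 43.23 mm, ȳ = 55.24 mm

bottom flange: A = 125 × 24 = 3000.00, centroid at (86.50, 12.00).
web: A = 24 × 110 = 2640.00, centroid at (12.00, 79.00).
top flange: A = 80 × 10 = 800.00, centroid at (-16.00, 139.00).
ΣA = 6440.00 mm², ΣAx̄ = 278380.00 mm³, ΣAȳ = 355760.00 mm³.
x̄ = 278380.00/6440.00 = 43.23 mm; ȳ = 355760.00/6440.00 = 55.24 mm.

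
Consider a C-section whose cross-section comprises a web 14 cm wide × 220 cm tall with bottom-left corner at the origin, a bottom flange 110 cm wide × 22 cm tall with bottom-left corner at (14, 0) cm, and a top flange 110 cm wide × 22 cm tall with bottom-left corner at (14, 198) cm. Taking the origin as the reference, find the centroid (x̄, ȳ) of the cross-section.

x̄ = 44.89 cm, ȳ = 110.00 cm

web: A = 14 × 220 = 3080.00, centroid at (7.00, 110.00).
bottom flange: A = 110 × 22 = 2420.00, centroid at (69.00, 11.00).
top flange: A = 110 × 22 = 2420.00, centroid at (69.00, 209.00).
ΣA = 7920.00 cm², ΣAx̄ = 355520.00 cm³, ΣAȳ = 871200.00 cm³.
x̄ = 355520.00/7920.00 = 44.89 cm; ȳ = 871200.00/7920.00 = 110.00 cm.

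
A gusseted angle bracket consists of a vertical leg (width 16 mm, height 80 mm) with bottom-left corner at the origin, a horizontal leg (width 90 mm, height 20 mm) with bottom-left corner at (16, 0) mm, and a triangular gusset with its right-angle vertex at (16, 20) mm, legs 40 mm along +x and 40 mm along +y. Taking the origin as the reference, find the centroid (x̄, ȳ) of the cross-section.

x̄ = 36.99 mm, ȳ = 24.71 mm

Part | A | x̄ᵢ | ȳᵢ | A·x̄ᵢ | A·ȳᵢ
vertical leg | 1280.00 | 8.00 | 40.00 | 10240.00 | 51200.00
horizontal leg | 1800.00 | 61.00 | 10.00 | 109800.00 | 18000.00
gusset | 800.00 | 29.33 | 33.33 | 23466.67 | 26666.67
Σ | 3880.00 |  |  | 143506.67 | 95866.67
x̄ = 143506.67 / 3880.00 = 36.99 mm
ȳ = 95866.67 / 3880.00 = 24.71 mm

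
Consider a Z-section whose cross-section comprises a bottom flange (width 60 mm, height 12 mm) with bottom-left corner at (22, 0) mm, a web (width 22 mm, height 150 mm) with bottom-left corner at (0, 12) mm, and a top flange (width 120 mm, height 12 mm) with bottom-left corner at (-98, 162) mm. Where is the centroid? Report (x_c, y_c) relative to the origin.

x_c = 3.48 mm, y_c = 97.68 mm

Part | A | x̄ᵢ | ȳᵢ | A·x̄ᵢ | A·ȳᵢ
bottom flange | 720.00 | 52.00 | 6.00 | 37440.00 | 4320.00
web | 3300.00 | 11.00 | 87.00 | 36300.00 | 287100.00
top flange | 1440.00 | -38.00 | 168.00 | -54720.00 | 241920.00
Σ | 5460.00 |  |  | 19020.00 | 533340.00
x_c = 19020.00 / 5460.00 = 3.48 mm
y_c = 533340.00 / 5460.00 = 97.68 mm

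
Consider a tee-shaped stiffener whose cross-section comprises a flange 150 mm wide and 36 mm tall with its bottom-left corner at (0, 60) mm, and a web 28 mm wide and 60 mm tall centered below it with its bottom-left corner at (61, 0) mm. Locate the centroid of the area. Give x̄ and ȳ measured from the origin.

Part | A | x̄ᵢ | ȳᵢ | A·x̄ᵢ | A·ȳᵢ
web | 1680.00 | 75.00 | 30.00 | 126000.00 | 50400.00
flange | 5400.00 | 75.00 | 78.00 | 405000.00 | 421200.00
Σ | 7080.00 |  |  | 531000.00 | 471600.00
x̄ = 531000.00 / 7080.00 = 75.00 mm
ȳ = 471600.00 / 7080.00 = 66.61 mm

x̄ = 75.00 mm, ȳ = 66.61 mm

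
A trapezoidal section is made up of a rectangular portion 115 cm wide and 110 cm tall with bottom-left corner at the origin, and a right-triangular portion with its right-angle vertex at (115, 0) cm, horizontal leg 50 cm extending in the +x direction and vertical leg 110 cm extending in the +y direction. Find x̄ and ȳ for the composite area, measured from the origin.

x̄ = 70.74 cm, ȳ = 51.73 cm

rectangular portion: A = 115 × 110 = 12650.00, centroid at (57.50, 55.00).
triangular portion: A = ½·50·110 = 2750.00, centroid at (131.67, 36.67).
ΣA = 15400.00 cm²
ΣAx̄ = (12650.00)(57.50) + (2750.00)(131.67) = 1089458.33 cm³
ΣAȳ = (12650.00)(55.00) + (2750.00)(36.67) = 796583.33 cm³
x̄ = 1089458.33 / 15400.00 = 70.74 cm
ȳ = 796583.33 / 15400.00 = 51.73 cm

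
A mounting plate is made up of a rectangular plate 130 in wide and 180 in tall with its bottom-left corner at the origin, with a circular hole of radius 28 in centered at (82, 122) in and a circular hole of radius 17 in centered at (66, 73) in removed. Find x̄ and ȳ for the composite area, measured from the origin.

plate: A = 130 × 180 = 23400.00, centroid at (65.00, 90.00).
hole 1: A = −π·28² = -2463.01, centroid at (82.00, 122.00).
hole 2: A = −π·17² = -907.92, centroid at (66.00, 73.00).
ΣA = 20029.07 in²
ΣAx̄ = (23400.00)(65.00) + (-2463.01)(82.00) + (-907.92)(66.00) = 1259110.55 in³
ΣAȳ = (23400.00)(90.00) + (-2463.01)(122.00) + (-907.92)(73.00) = 1739234.77 in³
x̄ = 1259110.55 / 20029.07 = 62.86 in
ȳ = 1739234.77 / 20029.07 = 86.84 in

x̄ = 62.86 in, ȳ = 86.84 in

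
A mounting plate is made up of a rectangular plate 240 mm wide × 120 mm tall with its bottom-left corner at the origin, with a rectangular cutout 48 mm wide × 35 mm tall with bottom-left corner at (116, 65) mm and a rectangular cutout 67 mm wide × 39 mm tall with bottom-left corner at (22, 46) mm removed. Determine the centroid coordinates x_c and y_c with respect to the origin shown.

plate: A = 240 × 120 = 28800.00, centroid at (120.00, 60.00).
hole 1: A = −(48 × 35) = -1680.00, centroid at (140.00, 82.50).
hole 2: A = −(67 × 39) = -2613.00, centroid at (55.50, 65.50).
ΣA = 24507.00 mm²
ΣAx_c = (28800.00)(120.00) + (-1680.00)(140.00) + (-2613.00)(55.50) = 3075778.50 mm³
ΣAy_c = (28800.00)(60.00) + (-1680.00)(82.50) + (-2613.00)(65.50) = 1418248.50 mm³
x_c = 3075778.50 / 24507.00 = 125.51 mm
y_c = 1418248.50 / 24507.00 = 57.87 mm

x_c = 125.51 mm, y_c = 57.87 mm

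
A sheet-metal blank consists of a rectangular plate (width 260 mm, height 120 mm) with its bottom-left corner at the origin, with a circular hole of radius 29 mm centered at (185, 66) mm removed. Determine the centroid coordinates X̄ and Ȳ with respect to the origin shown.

plate: A = 260 × 120 = 31200.00, centroid at (130.00, 60.00).
hole: A = −π·29² = -2642.08, centroid at (185.00, 66.00).
ΣA = 28557.92 mm², ΣAX̄ = 3567215.31 mm³, ΣAȲ = 1697622.76 mm³.
X̄ = 3567215.31/28557.92 = 124.91 mm; Ȳ = 1697622.76/28557.92 = 59.44 mm.

X̄ = 124.91 mm, Ȳ = 59.44 mm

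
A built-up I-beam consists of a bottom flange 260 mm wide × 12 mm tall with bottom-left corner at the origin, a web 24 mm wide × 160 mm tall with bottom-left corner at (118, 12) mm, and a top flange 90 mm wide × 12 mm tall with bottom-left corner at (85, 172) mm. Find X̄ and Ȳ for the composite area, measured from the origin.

X̄ = 130.00 mm, Ȳ = 70.18 mm

bottom flange: A = 260 × 12 = 3120.00, centroid at (130.00, 6.00).
web: A = 24 × 160 = 3840.00, centroid at (130.00, 92.00).
top flange: A = 90 × 12 = 1080.00, centroid at (130.00, 178.00).
ΣA = 8040.00 mm²
ΣAX̄ = (3120.00)(130.00) + (3840.00)(130.00) + (1080.00)(130.00) = 1045200.00 mm³
ΣAȲ = (3120.00)(6.00) + (3840.00)(92.00) + (1080.00)(178.00) = 564240.00 mm³
X̄ = 1045200.00 / 8040.00 = 130.00 mm
Ȳ = 564240.00 / 8040.00 = 70.18 mm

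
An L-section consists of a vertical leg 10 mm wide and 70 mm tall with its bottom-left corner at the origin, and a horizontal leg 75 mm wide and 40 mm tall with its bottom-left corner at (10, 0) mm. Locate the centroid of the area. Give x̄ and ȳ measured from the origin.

vertical leg: A = 10 × 70 = 700.00, centroid at (5.00, 35.00).
horizontal leg: A = 75 × 40 = 3000.00, centroid at (47.50, 20.00).
ΣA = 3700.00 mm², ΣAx̄ = 146000.00 mm³, ΣAȳ = 84500.00 mm³.
x̄ = 146000.00/3700.00 = 39.46 mm; ȳ = 84500.00/3700.00 = 22.84 mm.

x̄ = 39.46 mm, ȳ = 22.84 mm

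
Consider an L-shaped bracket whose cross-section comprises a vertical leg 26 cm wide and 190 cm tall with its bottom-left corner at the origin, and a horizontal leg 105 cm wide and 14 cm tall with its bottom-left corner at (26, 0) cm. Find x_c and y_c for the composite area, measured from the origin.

x_c = 28.02 cm, y_c = 74.82 cm

vertical leg: A = 26 × 190 = 4940.00, centroid at (13.00, 95.00).
horizontal leg: A = 105 × 14 = 1470.00, centroid at (78.50, 7.00).
ΣA = 6410.00 cm²
ΣAx_c = (4940.00)(13.00) + (1470.00)(78.50) = 179615.00 cm³
ΣAy_c = (4940.00)(95.00) + (1470.00)(7.00) = 479590.00 cm³
x_c = 179615.00 / 6410.00 = 28.02 cm
y_c = 479590.00 / 6410.00 = 74.82 cm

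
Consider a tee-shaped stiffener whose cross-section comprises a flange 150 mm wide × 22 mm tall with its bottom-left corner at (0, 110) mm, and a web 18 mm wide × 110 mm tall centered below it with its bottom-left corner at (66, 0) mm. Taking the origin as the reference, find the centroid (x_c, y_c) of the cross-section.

web: A = 18 × 110 = 1980.00, centroid at (75.00, 55.00).
flange: A = 150 × 22 = 3300.00, centroid at (75.00, 121.00).
ΣA = 5280.00 mm², ΣAx_c = 396000.00 mm³, ΣAy_c = 508200.00 mm³.
x_c = 396000.00/5280.00 = 75.00 mm; y_c = 508200.00/5280.00 = 96.25 mm.

x_c = 75.00 mm, y_c = 96.25 mm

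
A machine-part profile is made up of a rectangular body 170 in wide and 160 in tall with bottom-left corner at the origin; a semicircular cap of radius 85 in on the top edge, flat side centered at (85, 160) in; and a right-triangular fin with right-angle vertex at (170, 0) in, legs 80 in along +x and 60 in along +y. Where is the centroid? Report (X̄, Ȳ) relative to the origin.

Part | A | x̄ᵢ | ȳᵢ | A·x̄ᵢ | A·ȳᵢ
rectangular body | 27200.00 | 85.00 | 80.00 | 2312000.00 | 2176000.00
semicircular top | 11349.00 | 85.00 | 196.08 | 964665.29 | 2225257.22
triangular fin | 2400.00 | 196.67 | 20.00 | 472000.00 | 48000.00
Σ | 40949.00 |  |  | 3748665.29 | 4449257.22
X̄ = 3748665.29 / 40949.00 = 91.54 in
Ȳ = 4449257.22 / 40949.00 = 108.65 in

X̄ = 91.54 in, Ȳ = 108.65 in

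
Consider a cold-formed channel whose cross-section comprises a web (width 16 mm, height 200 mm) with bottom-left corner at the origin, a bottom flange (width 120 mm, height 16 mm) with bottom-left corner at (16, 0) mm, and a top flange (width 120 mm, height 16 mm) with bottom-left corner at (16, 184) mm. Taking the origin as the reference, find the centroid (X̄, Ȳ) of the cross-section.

Part | A | x̄ᵢ | ȳᵢ | A·x̄ᵢ | A·ȳᵢ
web | 3200.00 | 8.00 | 100.00 | 25600.00 | 320000.00
bottom flange | 1920.00 | 76.00 | 8.00 | 145920.00 | 15360.00
top flange | 1920.00 | 76.00 | 192.00 | 145920.00 | 368640.00
Σ | 7040.00 |  |  | 317440.00 | 704000.00
X̄ = 317440.00 / 7040.00 = 45.09 mm
Ȳ = 704000.00 / 7040.00 = 100.00 mm

X̄ = 45.09 mm, Ȳ = 100.00 mm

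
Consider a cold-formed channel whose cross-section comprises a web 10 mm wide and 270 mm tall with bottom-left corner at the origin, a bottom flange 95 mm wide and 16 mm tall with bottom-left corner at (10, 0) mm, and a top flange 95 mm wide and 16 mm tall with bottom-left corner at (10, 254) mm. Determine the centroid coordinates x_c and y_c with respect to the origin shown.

web: A = 10 × 270 = 2700.00, centroid at (5.00, 135.00).
bottom flange: A = 95 × 16 = 1520.00, centroid at (57.50, 8.00).
top flange: A = 95 × 16 = 1520.00, centroid at (57.50, 262.00).
ΣA = 5740.00 mm², ΣAx_c = 188300.00 mm³, ΣAy_c = 774900.00 mm³.
x_c = 188300.00/5740.00 = 32.80 mm; y_c = 774900.00/5740.00 = 135.00 mm.

x_c = 32.80 mm, y_c = 135.00 mm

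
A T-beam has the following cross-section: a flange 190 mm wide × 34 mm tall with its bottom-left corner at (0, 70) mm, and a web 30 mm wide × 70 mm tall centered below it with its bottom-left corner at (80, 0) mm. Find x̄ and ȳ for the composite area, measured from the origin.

web: A = 30 × 70 = 2100.00, centroid at (95.00, 35.00).
flange: A = 190 × 34 = 6460.00, centroid at (95.00, 87.00).
ΣA = 8560.00 mm²
ΣAx̄ = (2100.00)(95.00) + (6460.00)(95.00) = 813200.00 mm³
ΣAȳ = (2100.00)(35.00) + (6460.00)(87.00) = 635520.00 mm³
x̄ = 813200.00 / 8560.00 = 95.00 mm
ȳ = 635520.00 / 8560.00 = 74.24 mm

x̄ = 95.00 mm, ȳ = 74.24 mm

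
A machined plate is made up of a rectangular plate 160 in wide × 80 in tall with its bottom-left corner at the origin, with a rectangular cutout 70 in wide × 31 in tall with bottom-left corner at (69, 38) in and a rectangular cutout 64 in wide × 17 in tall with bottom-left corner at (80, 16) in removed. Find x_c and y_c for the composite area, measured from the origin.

x_c = 70.89 in, y_c = 38.70 in

Part | A | x̄ᵢ | ȳᵢ | A·x̄ᵢ | A·ȳᵢ
plate | 12800.00 | 80.00 | 40.00 | 1024000.00 | 512000.00
hole 1 | -2170.00 | 104.00 | 53.50 | -225680.00 | -116095.00
hole 2 | -1088.00 | 112.00 | 24.50 | -121856.00 | -26656.00
Σ | 9542.00 |  |  | 676464.00 | 369249.00
x_c = 676464.00 / 9542.00 = 70.89 in
y_c = 369249.00 / 9542.00 = 38.70 in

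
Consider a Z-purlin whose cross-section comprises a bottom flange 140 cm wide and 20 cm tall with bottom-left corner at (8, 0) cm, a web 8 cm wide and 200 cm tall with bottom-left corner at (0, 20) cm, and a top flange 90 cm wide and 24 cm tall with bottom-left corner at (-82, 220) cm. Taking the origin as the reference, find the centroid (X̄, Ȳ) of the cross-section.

bottom flange: A = 140 × 20 = 2800.00, centroid at (78.00, 10.00).
web: A = 8 × 200 = 1600.00, centroid at (4.00, 120.00).
top flange: A = 90 × 24 = 2160.00, centroid at (-37.00, 232.00).
ΣA = 6560.00 cm², ΣAX̄ = 144880.00 cm³, ΣAȲ = 721120.00 cm³.
X̄ = 144880.00/6560.00 = 22.09 cm; Ȳ = 721120.00/6560.00 = 109.93 cm.

X̄ = 22.09 cm, Ȳ = 109.93 cm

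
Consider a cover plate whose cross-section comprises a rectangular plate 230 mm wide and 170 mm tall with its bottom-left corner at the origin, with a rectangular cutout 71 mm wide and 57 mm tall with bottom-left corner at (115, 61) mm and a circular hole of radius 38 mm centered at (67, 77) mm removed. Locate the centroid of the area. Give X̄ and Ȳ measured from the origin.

Part | A | x̄ᵢ | ȳᵢ | A·x̄ᵢ | A·ȳᵢ
plate | 39100.00 | 115.00 | 85.00 | 4496500.00 | 3323500.00
hole 1 | -4047.00 | 150.50 | 89.50 | -609073.50 | -362206.50
hole 2 | -4536.46 | 67.00 | 77.00 | -303942.81 | -349307.40
Σ | 30516.54 |  |  | 3583483.69 | 2611986.10
X̄ = 3583483.69 / 30516.54 = 117.43 mm
Ȳ = 2611986.10 / 30516.54 = 85.59 mm

X̄ = 117.43 mm, Ȳ = 85.59 mm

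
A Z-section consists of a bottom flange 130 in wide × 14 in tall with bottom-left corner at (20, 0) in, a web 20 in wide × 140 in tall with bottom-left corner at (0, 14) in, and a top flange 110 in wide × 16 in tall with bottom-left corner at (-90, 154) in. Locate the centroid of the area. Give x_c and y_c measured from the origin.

bottom flange: A = 130 × 14 = 1820.00, centroid at (85.00, 7.00).
web: A = 20 × 140 = 2800.00, centroid at (10.00, 84.00).
top flange: A = 110 × 16 = 1760.00, centroid at (-35.00, 162.00).
ΣA = 6380.00 in², ΣAx_c = 121100.00 in³, ΣAy_c = 533060.00 in³.
x_c = 121100.00/6380.00 = 18.98 in; y_c = 533060.00/6380.00 = 83.55 in.

x_c = 18.98 in, y_c = 83.55 in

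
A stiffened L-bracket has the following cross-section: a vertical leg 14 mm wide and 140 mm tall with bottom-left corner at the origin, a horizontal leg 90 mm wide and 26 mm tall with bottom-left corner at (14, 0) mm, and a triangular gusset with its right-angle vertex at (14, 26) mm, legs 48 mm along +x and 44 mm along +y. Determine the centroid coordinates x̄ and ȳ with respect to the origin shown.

Part | A | x̄ᵢ | ȳᵢ | A·x̄ᵢ | A·ȳᵢ
vertical leg | 1960.00 | 7.00 | 70.00 | 13720.00 | 137200.00
horizontal leg | 2340.00 | 59.00 | 13.00 | 138060.00 | 30420.00
gusset | 1056.00 | 30.00 | 40.67 | 31680.00 | 42944.00
Σ | 5356.00 |  |  | 183460.00 | 210564.00
x̄ = 183460.00 / 5356.00 = 34.25 mm
ȳ = 210564.00 / 5356.00 = 39.31 mm

x̄ = 34.25 mm, ȳ = 39.31 mm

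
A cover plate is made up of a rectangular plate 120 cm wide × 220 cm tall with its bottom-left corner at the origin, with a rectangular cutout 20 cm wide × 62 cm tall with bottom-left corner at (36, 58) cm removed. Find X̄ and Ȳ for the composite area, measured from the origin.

X̄ = 60.69 cm, Ȳ = 111.03 cm

Part | A | x̄ᵢ | ȳᵢ | A·x̄ᵢ | A·ȳᵢ
plate | 26400.00 | 60.00 | 110.00 | 1584000.00 | 2904000.00
hole | -1240.00 | 46.00 | 89.00 | -57040.00 | -110360.00
Σ | 25160.00 |  |  | 1526960.00 | 2793640.00
X̄ = 1526960.00 / 25160.00 = 60.69 cm
Ȳ = 2793640.00 / 25160.00 = 111.03 cm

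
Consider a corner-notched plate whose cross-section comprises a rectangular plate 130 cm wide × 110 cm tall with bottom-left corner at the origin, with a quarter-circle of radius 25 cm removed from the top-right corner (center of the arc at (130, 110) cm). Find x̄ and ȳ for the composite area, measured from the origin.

plate: A = 130 × 110 = 14300.00, centroid at (65.00, 55.00).
removed quarter-circle: A = −¼π·25² = -490.87, centroid at (119.39, 99.39).
ΣA = 13809.13 cm², ΣAx̄ = 870894.73 cm³, ΣAȳ = 737712.21 cm³.
x̄ = 870894.73/13809.13 = 63.07 cm; ȳ = 737712.21/13809.13 = 53.42 cm.

x̄ = 63.07 cm, ȳ = 53.42 cm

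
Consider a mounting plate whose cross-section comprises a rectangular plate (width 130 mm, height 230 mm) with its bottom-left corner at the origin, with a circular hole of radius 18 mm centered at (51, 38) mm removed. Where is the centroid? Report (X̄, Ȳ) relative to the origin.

plate: A = 130 × 230 = 29900.00, centroid at (65.00, 115.00).
hole: A = −π·18² = -1017.88, centroid at (51.00, 38.00).
ΣA = 28882.12 mm², ΣAX̄ = 1891588.32 mm³, ΣAȲ = 3399820.71 mm³.
X̄ = 1891588.32/28882.12 = 65.49 mm; Ȳ = 3399820.71/28882.12 = 117.71 mm.

X̄ = 65.49 mm, Ȳ = 117.71 mm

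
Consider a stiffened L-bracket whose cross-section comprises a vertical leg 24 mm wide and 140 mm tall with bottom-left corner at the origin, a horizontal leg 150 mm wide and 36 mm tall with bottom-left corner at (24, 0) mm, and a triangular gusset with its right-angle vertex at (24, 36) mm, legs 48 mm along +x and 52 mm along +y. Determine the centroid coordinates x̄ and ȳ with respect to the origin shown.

vertical leg: A = 24 × 140 = 3360.00, centroid at (12.00, 70.00).
horizontal leg: A = 150 × 36 = 5400.00, centroid at (99.00, 18.00).
gusset: A = ½·48·52 = 1248.00, centroid at (40.00, 53.33).
ΣA = 10008.00 mm²
ΣAx̄ = (3360.00)(12.00) + (5400.00)(99.00) + (1248.00)(40.00) = 624840.00 mm³
ΣAȳ = (3360.00)(70.00) + (5400.00)(18.00) + (1248.00)(53.33) = 398960.00 mm³
x̄ = 624840.00 / 10008.00 = 62.43 mm
ȳ = 398960.00 / 10008.00 = 39.86 mm

x̄ = 62.43 mm, ȳ = 39.86 mm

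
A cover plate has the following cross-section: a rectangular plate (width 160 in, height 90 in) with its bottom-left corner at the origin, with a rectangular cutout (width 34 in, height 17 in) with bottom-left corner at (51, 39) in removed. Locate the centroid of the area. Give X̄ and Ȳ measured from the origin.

plate: A = 160 × 90 = 14400.00, centroid at (80.00, 45.00).
hole: A = −(34 × 17) = -578.00, centroid at (68.00, 47.50).
ΣA = 13822.00 in², ΣAX̄ = 1112696.00 in³, ΣAȲ = 620545.00 in³.
X̄ = 1112696.00/13822.00 = 80.50 in; Ȳ = 620545.00/13822.00 = 44.90 in.

X̄ = 80.50 in, Ȳ = 44.90 in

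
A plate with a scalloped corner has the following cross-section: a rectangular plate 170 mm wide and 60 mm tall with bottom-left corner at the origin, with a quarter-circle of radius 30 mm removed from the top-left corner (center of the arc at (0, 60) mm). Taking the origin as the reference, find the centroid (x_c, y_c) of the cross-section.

x_c = 90.38 mm, y_c = 28.71 mm

plate: A = 170 × 60 = 10200.00, centroid at (85.00, 30.00).
removed quarter-circle: A = −¼π·30² = -706.86, centroid at (12.73, 47.27).
ΣA = 9493.14 mm²
ΣAx_c = (10200.00)(85.00) + (-706.86)(12.73) = 858000.00 mm³
ΣAy_c = (10200.00)(30.00) + (-706.86)(47.27) = 272588.50 mm³
x_c = 858000.00 / 9493.14 = 90.38 mm
y_c = 272588.50 / 9493.14 = 28.71 mm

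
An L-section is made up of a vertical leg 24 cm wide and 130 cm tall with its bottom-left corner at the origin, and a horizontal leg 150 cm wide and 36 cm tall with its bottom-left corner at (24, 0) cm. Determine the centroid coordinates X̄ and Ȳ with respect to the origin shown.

vertical leg: A = 24 × 130 = 3120.00, centroid at (12.00, 65.00).
horizontal leg: A = 150 × 36 = 5400.00, centroid at (99.00, 18.00).
ΣA = 8520.00 cm²
ΣAX̄ = (3120.00)(12.00) + (5400.00)(99.00) = 572040.00 cm³
ΣAȲ = (3120.00)(65.00) + (5400.00)(18.00) = 300000.00 cm³
X̄ = 572040.00 / 8520.00 = 67.14 cm
Ȳ = 300000.00 / 8520.00 = 35.21 cm

X̄ = 67.14 cm, Ȳ = 35.21 cm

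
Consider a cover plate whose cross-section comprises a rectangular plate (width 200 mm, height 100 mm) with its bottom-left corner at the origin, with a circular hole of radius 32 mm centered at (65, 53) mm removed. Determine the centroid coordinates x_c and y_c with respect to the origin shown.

plate: A = 200 × 100 = 20000.00, centroid at (100.00, 50.00).
hole: A = −π·32² = -3216.99, centroid at (65.00, 53.00).
ΣA = 16783.01 mm², ΣAx_c = 1790895.59 mm³, ΣAy_c = 829499.48 mm³.
x_c = 1790895.59/16783.01 = 106.71 mm; y_c = 829499.48/16783.01 = 49.42 mm.

x_c = 106.71 mm, y_c = 49.42 mm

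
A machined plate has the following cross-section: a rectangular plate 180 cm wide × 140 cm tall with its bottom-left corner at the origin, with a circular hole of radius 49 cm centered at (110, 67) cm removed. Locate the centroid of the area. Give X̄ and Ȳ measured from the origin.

plate: A = 180 × 140 = 25200.00, centroid at (90.00, 70.00).
hole: A = −π·49² = -7542.96, centroid at (110.00, 67.00).
ΣA = 17657.04 cm²
ΣAX̄ = (25200.00)(90.00) + (-7542.96)(110.00) = 1438273.96 cm³
ΣAȲ = (25200.00)(70.00) + (-7542.96)(67.00) = 1258621.41 cm³
X̄ = 1438273.96 / 17657.04 = 81.46 cm
Ȳ = 1258621.41 / 17657.04 = 71.28 cm

X̄ = 81.46 cm, Ȳ = 71.28 cm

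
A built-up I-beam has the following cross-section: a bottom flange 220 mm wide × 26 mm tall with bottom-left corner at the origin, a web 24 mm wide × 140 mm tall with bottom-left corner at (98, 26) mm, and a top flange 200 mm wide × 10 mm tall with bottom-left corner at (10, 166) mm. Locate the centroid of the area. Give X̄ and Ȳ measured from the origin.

bottom flange: A = 220 × 26 = 5720.00, centroid at (110.00, 13.00).
web: A = 24 × 140 = 3360.00, centroid at (110.00, 96.00).
top flange: A = 200 × 10 = 2000.00, centroid at (110.00, 171.00).
ΣA = 11080.00 mm², ΣAX̄ = 1218800.00 mm³, ΣAȲ = 738920.00 mm³.
X̄ = 1218800.00/11080.00 = 110.00 mm; Ȳ = 738920.00/11080.00 = 66.69 mm.

X̄ = 110.00 mm, Ȳ = 66.69 mm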